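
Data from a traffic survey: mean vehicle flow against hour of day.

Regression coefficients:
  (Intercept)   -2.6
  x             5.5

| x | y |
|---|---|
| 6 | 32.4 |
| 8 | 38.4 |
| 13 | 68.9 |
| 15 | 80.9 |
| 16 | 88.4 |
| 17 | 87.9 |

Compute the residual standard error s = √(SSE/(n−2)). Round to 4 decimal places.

x=6: ŷ = -2.6 + 5.5·6 = 30.4; r = 32.4 − 30.4 = 2
x=8: ŷ = -2.6 + 5.5·8 = 41.4; r = 38.4 − 41.4 = -3
x=13: ŷ = -2.6 + 5.5·13 = 68.9; r = 68.9 − 68.9 = 0
x=15: ŷ = -2.6 + 5.5·15 = 79.9; r = 80.9 − 79.9 = 1
x=16: ŷ = -2.6 + 5.5·16 = 85.4; r = 88.4 − 85.4 = 3
x=17: ŷ = -2.6 + 5.5·17 = 90.9; r = 87.9 − 90.9 = -3
SSE = 4 + 9 + 0 + 1 + 9 + 9 = 32
s = √(32/4) = √8 ≈ 2.8284

s = 2.8284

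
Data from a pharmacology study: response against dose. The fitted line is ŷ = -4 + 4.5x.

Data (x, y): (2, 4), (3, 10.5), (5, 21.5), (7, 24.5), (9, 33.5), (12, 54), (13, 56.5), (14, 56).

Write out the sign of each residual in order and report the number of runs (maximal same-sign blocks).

x=2: ŷ = -4 + 4.5·2 = 5; r = 4 − 5 = -1
x=3: ŷ = -4 + 4.5·3 = 9.5; r = 10.5 − 9.5 = 1
x=5: ŷ = -4 + 4.5·5 = 18.5; r = 21.5 − 18.5 = 3
x=7: ŷ = -4 + 4.5·7 = 27.5; r = 24.5 − 27.5 = -3
x=9: ŷ = -4 + 4.5·9 = 36.5; r = 33.5 − 36.5 = -3
x=12: ŷ = -4 + 4.5·12 = 50; r = 54 − 50 = 4
x=13: ŷ = -4 + 4.5·13 = 54.5; r = 56.5 − 54.5 = 2
x=14: ŷ = -4 + 4.5·14 = 59; r = 56 − 59 = -3
Signs: − + + − − + + −
Runs: −×1, +×2, −×2, +×2, −×1 → 5

5 runs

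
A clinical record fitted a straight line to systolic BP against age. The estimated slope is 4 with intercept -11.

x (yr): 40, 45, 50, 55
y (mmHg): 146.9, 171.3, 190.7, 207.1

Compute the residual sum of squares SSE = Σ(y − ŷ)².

SSE = 16.2

x=40: ŷ = -11 + 4·40 = 149; r = 146.9 − 149 = -2.1
x=45: ŷ = -11 + 4·45 = 169; r = 171.3 − 169 = 2.3
x=50: ŷ = -11 + 4·50 = 189; r = 190.7 − 189 = 1.7
x=55: ŷ = -11 + 4·55 = 209; r = 207.1 − 209 = -1.9
SSE = 4.41 + 5.29 + 2.89 + 3.61 = 16.2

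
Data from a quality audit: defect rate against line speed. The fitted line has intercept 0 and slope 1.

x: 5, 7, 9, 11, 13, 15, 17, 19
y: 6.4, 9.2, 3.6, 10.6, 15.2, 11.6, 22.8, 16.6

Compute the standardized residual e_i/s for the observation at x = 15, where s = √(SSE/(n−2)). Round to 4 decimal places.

-0.8687

x=5: ŷ = 5 = 5; e = 6.4 − 5 = 1.4
x=7: ŷ = 7 = 7; e = 9.2 − 7 = 2.2
x=9: ŷ = 9 = 9; e = 3.6 − 9 = -5.4
x=11: ŷ = 11 = 11; e = 10.6 − 11 = -0.4
x=13: ŷ = 13 = 13; e = 15.2 − 13 = 2.2
x=15: ŷ = 15 = 15; e = 11.6 − 15 = -3.4
x=17: ŷ = 17 = 17; e = 22.8 − 17 = 5.8
x=19: ŷ = 19 = 19; e = 16.6 − 19 = -2.4
SSE = 1.96 + 4.84 + 29.16 + 0.16 + 4.84 + 11.56 + 33.64 + 5.76 = 91.92
s = √(91.92/6) = 3.91408
e/s = -3.4 / 3.91408 = -0.8687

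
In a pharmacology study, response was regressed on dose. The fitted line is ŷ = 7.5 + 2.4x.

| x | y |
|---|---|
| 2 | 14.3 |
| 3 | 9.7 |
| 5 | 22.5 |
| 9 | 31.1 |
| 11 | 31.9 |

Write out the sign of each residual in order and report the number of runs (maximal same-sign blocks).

4 runs

x=2: ŷ = 7.5 + 2.4·2 = 12.3; e = 14.3 − 12.3 = 2
x=3: ŷ = 7.5 + 2.4·3 = 14.7; e = 9.7 − 14.7 = -5
x=5: ŷ = 7.5 + 2.4·5 = 19.5; e = 22.5 − 19.5 = 3
x=9: ŷ = 7.5 + 2.4·9 = 29.1; e = 31.1 − 29.1 = 2
x=11: ŷ = 7.5 + 2.4·11 = 33.9; e = 31.9 − 33.9 = -2
Signs: + − + + −
Runs: +×1, −×1, +×2, −×1 → 4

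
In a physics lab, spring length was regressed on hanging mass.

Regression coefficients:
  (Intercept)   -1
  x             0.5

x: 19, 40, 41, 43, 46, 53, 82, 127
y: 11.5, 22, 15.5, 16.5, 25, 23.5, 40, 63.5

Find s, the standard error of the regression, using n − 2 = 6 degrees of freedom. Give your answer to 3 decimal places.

s = 3.266

x=19: ŷ = -1 + 0.5·19 = 8.5; r = 11.5 − 8.5 = 3
x=40: ŷ = -1 + 0.5·40 = 19; r = 22 − 19 = 3
x=41: ŷ = -1 + 0.5·41 = 19.5; r = 15.5 − 19.5 = -4
x=43: ŷ = -1 + 0.5·43 = 20.5; r = 16.5 − 20.5 = -4
x=46: ŷ = -1 + 0.5·46 = 22; r = 25 − 22 = 3
x=53: ŷ = -1 + 0.5·53 = 25.5; r = 23.5 − 25.5 = -2
x=82: ŷ = -1 + 0.5·82 = 40; r = 40 − 40 = 0
x=127: ŷ = -1 + 0.5·127 = 62.5; r = 63.5 − 62.5 = 1
SSE = 9 + 9 + 16 + 16 + 9 + 4 + 0 + 1 = 64
s = √(64/6) = √10.6667 ≈ 3.266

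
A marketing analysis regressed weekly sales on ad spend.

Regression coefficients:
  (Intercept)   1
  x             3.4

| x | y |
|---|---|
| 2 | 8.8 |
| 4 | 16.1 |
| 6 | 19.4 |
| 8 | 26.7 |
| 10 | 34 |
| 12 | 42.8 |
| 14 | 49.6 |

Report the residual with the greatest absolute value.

x=2: ŷ = 1 + 3.4·2 = 7.8; r = 8.8 − 7.8 = 1
x=4: ŷ = 1 + 3.4·4 = 14.6; r = 16.1 − 14.6 = 1.5
x=6: ŷ = 1 + 3.4·6 = 21.4; r = 19.4 − 21.4 = -2
x=8: ŷ = 1 + 3.4·8 = 28.2; r = 26.7 − 28.2 = -1.5
x=10: ŷ = 1 + 3.4·10 = 35; r = 34 − 35 = -1
x=12: ŷ = 1 + 3.4·12 = 41.8; r = 42.8 − 41.8 = 1
x=14: ŷ = 1 + 3.4·14 = 48.6; r = 49.6 − 48.6 = 1
Largest |r| is 2 at x = 6, residual -2.

r = -2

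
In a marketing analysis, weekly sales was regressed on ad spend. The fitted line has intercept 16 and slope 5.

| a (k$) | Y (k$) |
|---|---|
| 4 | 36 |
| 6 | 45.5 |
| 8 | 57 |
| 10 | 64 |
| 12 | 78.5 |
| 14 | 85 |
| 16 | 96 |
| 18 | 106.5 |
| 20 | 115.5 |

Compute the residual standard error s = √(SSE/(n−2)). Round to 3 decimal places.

a=4: ŷ = 16 + 5·4 = 36; r = 36 − 36 = 0
a=6: ŷ = 16 + 5·6 = 46; r = 45.5 − 46 = -0.5
a=8: ŷ = 16 + 5·8 = 56; r = 57 − 56 = 1
a=10: ŷ = 16 + 5·10 = 66; r = 64 − 66 = -2
a=12: ŷ = 16 + 5·12 = 76; r = 78.5 − 76 = 2.5
a=14: ŷ = 16 + 5·14 = 86; r = 85 − 86 = -1
a=16: ŷ = 16 + 5·16 = 96; r = 96 − 96 = 0
a=18: ŷ = 16 + 5·18 = 106; r = 106.5 − 106 = 0.5
a=20: ŷ = 16 + 5·20 = 116; r = 115.5 − 116 = -0.5
SSE = 0 + 0.25 + 1 + 4 + 6.25 + 1 + 0 + 0.25 + 0.25 = 13
s = √(13/7) = √1.85714 ≈ 1.363

s = 1.363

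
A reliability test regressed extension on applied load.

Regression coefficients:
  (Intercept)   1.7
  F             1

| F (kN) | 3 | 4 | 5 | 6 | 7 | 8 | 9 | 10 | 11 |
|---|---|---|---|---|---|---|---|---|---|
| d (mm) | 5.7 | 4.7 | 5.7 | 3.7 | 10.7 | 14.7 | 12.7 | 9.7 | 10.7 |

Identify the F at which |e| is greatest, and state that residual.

F = 8, e = 5

F=3: ŷ = 1.7 + 3 = 4.7; e = 5.7 − 4.7 = 1
F=4: ŷ = 1.7 + 4 = 5.7; e = 4.7 − 5.7 = -1
F=5: ŷ = 1.7 + 5 = 6.7; e = 5.7 − 6.7 = -1
F=6: ŷ = 1.7 + 6 = 7.7; e = 3.7 − 7.7 = -4
F=7: ŷ = 1.7 + 7 = 8.7; e = 10.7 − 8.7 = 2
F=8: ŷ = 1.7 + 8 = 9.7; e = 14.7 − 9.7 = 5
F=9: ŷ = 1.7 + 9 = 10.7; e = 12.7 − 10.7 = 2
F=10: ŷ = 1.7 + 10 = 11.7; e = 9.7 − 11.7 = -2
F=11: ŷ = 1.7 + 11 = 12.7; e = 10.7 − 12.7 = -2
Largest |e| is 5 at F = 8, residual 5.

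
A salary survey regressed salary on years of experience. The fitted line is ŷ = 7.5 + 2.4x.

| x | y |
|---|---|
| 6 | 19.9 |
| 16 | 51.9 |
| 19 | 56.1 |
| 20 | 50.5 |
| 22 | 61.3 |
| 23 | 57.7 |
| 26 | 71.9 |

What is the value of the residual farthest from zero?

x=6: ŷ = 7.5 + 2.4·6 = 21.9; r = 19.9 − 21.9 = -2
x=16: ŷ = 7.5 + 2.4·16 = 45.9; r = 51.9 − 45.9 = 6
x=19: ŷ = 7.5 + 2.4·19 = 53.1; r = 56.1 − 53.1 = 3
x=20: ŷ = 7.5 + 2.4·20 = 55.5; r = 50.5 − 55.5 = -5
x=22: ŷ = 7.5 + 2.4·22 = 60.3; r = 61.3 − 60.3 = 1
x=23: ŷ = 7.5 + 2.4·23 = 62.7; r = 57.7 − 62.7 = -5
x=26: ŷ = 7.5 + 2.4·26 = 69.9; r = 71.9 − 69.9 = 2
Largest |r| is 6 at x = 16, residual 6.

r = 6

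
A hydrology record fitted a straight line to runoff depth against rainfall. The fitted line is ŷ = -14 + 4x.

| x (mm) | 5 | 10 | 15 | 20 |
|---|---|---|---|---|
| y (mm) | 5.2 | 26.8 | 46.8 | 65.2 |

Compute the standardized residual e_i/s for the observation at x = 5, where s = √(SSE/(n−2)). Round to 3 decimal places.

-0.707

x=5: ŷ = -14 + 4·5 = 6; e = 5.2 − 6 = -0.8
x=10: ŷ = -14 + 4·10 = 26; e = 26.8 − 26 = 0.8
x=15: ŷ = -14 + 4·15 = 46; e = 46.8 − 46 = 0.8
x=20: ŷ = -14 + 4·20 = 66; e = 65.2 − 66 = -0.8
SSE = 0.64 + 0.64 + 0.64 + 0.64 = 2.56
s = √(2.56/2) = 1.13137
e/s = -0.8 / 1.13137 = -0.707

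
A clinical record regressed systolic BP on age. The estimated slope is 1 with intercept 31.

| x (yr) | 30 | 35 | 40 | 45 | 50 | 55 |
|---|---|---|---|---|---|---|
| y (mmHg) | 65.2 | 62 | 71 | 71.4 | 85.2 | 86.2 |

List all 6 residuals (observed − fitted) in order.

x=30: ŷ = 31 + 30 = 61; r = 65.2 − 61 = 4.2
x=35: ŷ = 31 + 35 = 66; r = 62 − 66 = -4
x=40: ŷ = 31 + 40 = 71; r = 71 − 71 = 0
x=45: ŷ = 31 + 45 = 76; r = 71.4 − 76 = -4.6
x=50: ŷ = 31 + 50 = 81; r = 85.2 − 81 = 4.2
x=55: ŷ = 31 + 55 = 86; r = 86.2 − 86 = 0.2

4.2, -4, 0, -4.6, 4.2, 0.2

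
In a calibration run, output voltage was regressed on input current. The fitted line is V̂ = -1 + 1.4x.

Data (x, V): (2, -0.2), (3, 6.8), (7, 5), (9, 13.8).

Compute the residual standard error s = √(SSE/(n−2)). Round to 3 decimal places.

s = 4.257

x=2: V̂ = -1 + 1.4·2 = 1.8; r = -0.2 − 1.8 = -2
x=3: V̂ = -1 + 1.4·3 = 3.2; r = 6.8 − 3.2 = 3.6
x=7: V̂ = -1 + 1.4·7 = 8.8; r = 5 − 8.8 = -3.8
x=9: V̂ = -1 + 1.4·9 = 11.6; r = 13.8 − 11.6 = 2.2
SSE = 4 + 12.96 + 14.44 + 4.84 = 36.24
s = √(36.24/2) = √18.12 ≈ 4.257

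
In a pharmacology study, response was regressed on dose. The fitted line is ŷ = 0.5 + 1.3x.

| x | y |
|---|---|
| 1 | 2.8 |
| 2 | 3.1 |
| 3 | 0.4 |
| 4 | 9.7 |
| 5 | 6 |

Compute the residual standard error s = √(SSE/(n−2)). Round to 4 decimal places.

s = 3.3665

x=1: ŷ = 0.5 + 1.3·1 = 1.8; e = 2.8 − 1.8 = 1
x=2: ŷ = 0.5 + 1.3·2 = 3.1; e = 3.1 − 3.1 = 0
x=3: ŷ = 0.5 + 1.3·3 = 4.4; e = 0.4 − 4.4 = -4
x=4: ŷ = 0.5 + 1.3·4 = 5.7; e = 9.7 − 5.7 = 4
x=5: ŷ = 0.5 + 1.3·5 = 7; e = 6 − 7 = -1
SSE = 1 + 0 + 16 + 16 + 1 = 34
s = √(34/3) = √11.3333 ≈ 3.3665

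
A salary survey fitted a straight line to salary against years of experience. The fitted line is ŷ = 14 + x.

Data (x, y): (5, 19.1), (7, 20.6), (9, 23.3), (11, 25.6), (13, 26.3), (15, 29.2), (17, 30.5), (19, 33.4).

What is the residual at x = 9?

ŷ = 14 + 9 = 23
r = 23.3 − 23 = 0.3

r = 0.3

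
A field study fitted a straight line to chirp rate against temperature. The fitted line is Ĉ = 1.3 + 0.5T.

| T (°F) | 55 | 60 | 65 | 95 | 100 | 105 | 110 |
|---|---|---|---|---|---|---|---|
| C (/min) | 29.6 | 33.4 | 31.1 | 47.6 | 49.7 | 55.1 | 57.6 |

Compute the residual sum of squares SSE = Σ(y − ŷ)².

SSE = 19.72

T=55: Ĉ = 1.3 + 0.5·55 = 28.8; r = 29.6 − 28.8 = 0.8
T=60: Ĉ = 1.3 + 0.5·60 = 31.3; r = 33.4 − 31.3 = 2.1
T=65: Ĉ = 1.3 + 0.5·65 = 33.8; r = 31.1 − 33.8 = -2.7
T=95: Ĉ = 1.3 + 0.5·95 = 48.8; r = 47.6 − 48.8 = -1.2
T=100: Ĉ = 1.3 + 0.5·100 = 51.3; r = 49.7 − 51.3 = -1.6
T=105: Ĉ = 1.3 + 0.5·105 = 53.8; r = 55.1 − 53.8 = 1.3
T=110: Ĉ = 1.3 + 0.5·110 = 56.3; r = 57.6 − 56.3 = 1.3
SSE = 0.64 + 4.41 + 7.29 + 1.44 + 2.56 + 1.69 + 1.69 = 19.72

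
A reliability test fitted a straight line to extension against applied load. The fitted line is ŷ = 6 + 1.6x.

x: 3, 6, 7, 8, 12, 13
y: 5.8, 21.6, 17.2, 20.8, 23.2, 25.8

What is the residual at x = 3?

ŷ = 6 + 1.6·3 = 10.8
r = 5.8 − 10.8 = -5

r = -5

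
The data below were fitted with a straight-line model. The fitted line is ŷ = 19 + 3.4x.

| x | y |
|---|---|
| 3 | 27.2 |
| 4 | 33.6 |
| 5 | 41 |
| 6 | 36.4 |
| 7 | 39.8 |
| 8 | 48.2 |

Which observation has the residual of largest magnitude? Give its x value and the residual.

x = 5, r = 5

x=3: ŷ = 19 + 3.4·3 = 29.2; r = 27.2 − 29.2 = -2
x=4: ŷ = 19 + 3.4·4 = 32.6; r = 33.6 − 32.6 = 1
x=5: ŷ = 19 + 3.4·5 = 36; r = 41 − 36 = 5
x=6: ŷ = 19 + 3.4·6 = 39.4; r = 36.4 − 39.4 = -3
x=7: ŷ = 19 + 3.4·7 = 42.8; r = 39.8 − 42.8 = -3
x=8: ŷ = 19 + 3.4·8 = 46.2; r = 48.2 − 46.2 = 2
Largest |r| is 5 at x = 5, residual 5.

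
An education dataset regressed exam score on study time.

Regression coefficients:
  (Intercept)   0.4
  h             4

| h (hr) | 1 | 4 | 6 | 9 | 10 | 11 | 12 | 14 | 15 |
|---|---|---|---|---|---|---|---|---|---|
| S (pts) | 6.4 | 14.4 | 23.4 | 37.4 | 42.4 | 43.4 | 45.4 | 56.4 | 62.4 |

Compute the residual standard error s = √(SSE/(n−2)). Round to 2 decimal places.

s = 2.00

h=1: ŷ = 0.4 + 4·1 = 4.4; r = 6.4 − 4.4 = 2
h=4: ŷ = 0.4 + 4·4 = 16.4; r = 14.4 − 16.4 = -2
h=6: ŷ = 0.4 + 4·6 = 24.4; r = 23.4 − 24.4 = -1
h=9: ŷ = 0.4 + 4·9 = 36.4; r = 37.4 − 36.4 = 1
h=10: ŷ = 0.4 + 4·10 = 40.4; r = 42.4 − 40.4 = 2
h=11: ŷ = 0.4 + 4·11 = 44.4; r = 43.4 − 44.4 = -1
h=12: ŷ = 0.4 + 4·12 = 48.4; r = 45.4 − 48.4 = -3
h=14: ŷ = 0.4 + 4·14 = 56.4; r = 56.4 − 56.4 = 0
h=15: ŷ = 0.4 + 4·15 = 60.4; r = 62.4 − 60.4 = 2
SSE = 4 + 4 + 1 + 1 + 4 + 1 + 9 + 0 + 4 = 28
s = √(28/7) = √4 ≈ 2.00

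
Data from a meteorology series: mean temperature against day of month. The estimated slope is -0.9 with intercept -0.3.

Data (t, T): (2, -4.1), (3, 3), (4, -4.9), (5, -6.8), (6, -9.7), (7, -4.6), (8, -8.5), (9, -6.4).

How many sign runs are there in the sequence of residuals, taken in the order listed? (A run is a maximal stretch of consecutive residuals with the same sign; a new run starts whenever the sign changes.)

6 runs

t=2: T̂ = -0.3 − 0.9·2 = -2.1; e = -4.1 − (-2.1) = -2
t=3: T̂ = -0.3 − 0.9·3 = -3; e = 3 − (-3) = 6
t=4: T̂ = -0.3 − 0.9·4 = -3.9; e = -4.9 − (-3.9) = -1
t=5: T̂ = -0.3 − 0.9·5 = -4.8; e = -6.8 − (-4.8) = -2
t=6: T̂ = -0.3 − 0.9·6 = -5.7; e = -9.7 − (-5.7) = -4
t=7: T̂ = -0.3 − 0.9·7 = -6.6; e = -4.6 − (-6.6) = 2
t=8: T̂ = -0.3 − 0.9·8 = -7.5; e = -8.5 − (-7.5) = -1
t=9: T̂ = -0.3 − 0.9·9 = -8.4; e = -6.4 − (-8.4) = 2
Signs: − + − − − + − +
Runs: −×1, +×1, −×3, +×1, −×1, +×1 → 6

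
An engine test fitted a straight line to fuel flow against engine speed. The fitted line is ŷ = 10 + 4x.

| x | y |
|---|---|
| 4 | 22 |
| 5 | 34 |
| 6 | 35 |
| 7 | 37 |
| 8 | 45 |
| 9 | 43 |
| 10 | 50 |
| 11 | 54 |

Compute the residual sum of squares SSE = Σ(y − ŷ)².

SSE = 52

x=4: ŷ = 10 + 4·4 = 26; e = 22 − 26 = -4
x=5: ŷ = 10 + 4·5 = 30; e = 34 − 30 = 4
x=6: ŷ = 10 + 4·6 = 34; e = 35 − 34 = 1
x=7: ŷ = 10 + 4·7 = 38; e = 37 − 38 = -1
x=8: ŷ = 10 + 4·8 = 42; e = 45 − 42 = 3
x=9: ŷ = 10 + 4·9 = 46; e = 43 − 46 = -3
x=10: ŷ = 10 + 4·10 = 50; e = 50 − 50 = 0
x=11: ŷ = 10 + 4·11 = 54; e = 54 − 54 = 0
SSE = 16 + 16 + 1 + 1 + 9 + 9 + 0 + 0 = 52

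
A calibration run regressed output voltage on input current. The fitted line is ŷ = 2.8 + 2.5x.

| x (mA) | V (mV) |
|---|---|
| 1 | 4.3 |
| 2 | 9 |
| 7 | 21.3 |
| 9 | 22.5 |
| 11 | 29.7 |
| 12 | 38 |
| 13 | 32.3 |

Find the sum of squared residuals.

SSE = 47.68

x=1: ŷ = 2.8 + 2.5·1 = 5.3; e = 4.3 − 5.3 = -1
x=2: ŷ = 2.8 + 2.5·2 = 7.8; e = 9 − 7.8 = 1.2
x=7: ŷ = 2.8 + 2.5·7 = 20.3; e = 21.3 − 20.3 = 1
x=9: ŷ = 2.8 + 2.5·9 = 25.3; e = 22.5 − 25.3 = -2.8
x=11: ŷ = 2.8 + 2.5·11 = 30.3; e = 29.7 − 30.3 = -0.6
x=12: ŷ = 2.8 + 2.5·12 = 32.8; e = 38 − 32.8 = 5.2
x=13: ŷ = 2.8 + 2.5·13 = 35.3; e = 32.3 − 35.3 = -3
SSE = 1 + 1.44 + 1 + 7.84 + 0.36 + 27.04 + 9 = 47.68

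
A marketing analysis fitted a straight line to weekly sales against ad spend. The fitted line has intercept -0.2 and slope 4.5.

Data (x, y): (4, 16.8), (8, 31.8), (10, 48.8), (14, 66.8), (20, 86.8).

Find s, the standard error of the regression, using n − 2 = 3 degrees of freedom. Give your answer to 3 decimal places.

s = 4.397

x=4: ŷ = -0.2 + 4.5·4 = 17.8; e = 16.8 − 17.8 = -1
x=8: ŷ = -0.2 + 4.5·8 = 35.8; e = 31.8 − 35.8 = -4
x=10: ŷ = -0.2 + 4.5·10 = 44.8; e = 48.8 − 44.8 = 4
x=14: ŷ = -0.2 + 4.5·14 = 62.8; e = 66.8 − 62.8 = 4
x=20: ŷ = -0.2 + 4.5·20 = 89.8; e = 86.8 − 89.8 = -3
SSE = 1 + 16 + 16 + 16 + 9 = 58
s = √(58/3) = √19.3333 ≈ 4.397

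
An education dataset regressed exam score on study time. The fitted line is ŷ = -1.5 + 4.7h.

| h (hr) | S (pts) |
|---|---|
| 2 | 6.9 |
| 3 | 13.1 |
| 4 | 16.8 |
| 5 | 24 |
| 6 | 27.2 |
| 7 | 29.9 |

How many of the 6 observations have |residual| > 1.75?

h=2: ŷ = -1.5 + 4.7·2 = 7.9; e = 6.9 − 7.9 = -1
h=3: ŷ = -1.5 + 4.7·3 = 12.6; e = 13.1 − 12.6 = 0.5
h=4: ŷ = -1.5 + 4.7·4 = 17.3; e = 16.8 − 17.3 = -0.5
h=5: ŷ = -1.5 + 4.7·5 = 22; e = 24 − 22 = 2
h=6: ŷ = -1.5 + 4.7·6 = 26.7; e = 27.2 − 26.7 = 0.5
h=7: ŷ = -1.5 + 4.7·7 = 31.4; e = 29.9 − 31.4 = -1.5
|e| > 1.75: h=5 (|e|=2) → 1

1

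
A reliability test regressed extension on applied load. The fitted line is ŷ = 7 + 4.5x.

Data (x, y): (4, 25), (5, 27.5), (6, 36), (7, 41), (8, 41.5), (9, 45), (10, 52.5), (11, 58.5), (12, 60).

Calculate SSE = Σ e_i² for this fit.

x=4: ŷ = 7 + 4.5·4 = 25; e = 25 − 25 = 0
x=5: ŷ = 7 + 4.5·5 = 29.5; e = 27.5 − 29.5 = -2
x=6: ŷ = 7 + 4.5·6 = 34; e = 36 − 34 = 2
x=7: ŷ = 7 + 4.5·7 = 38.5; e = 41 − 38.5 = 2.5
x=8: ŷ = 7 + 4.5·8 = 43; e = 41.5 − 43 = -1.5
x=9: ŷ = 7 + 4.5·9 = 47.5; e = 45 − 47.5 = -2.5
x=10: ŷ = 7 + 4.5·10 = 52; e = 52.5 − 52 = 0.5
x=11: ŷ = 7 + 4.5·11 = 56.5; e = 58.5 − 56.5 = 2
x=12: ŷ = 7 + 4.5·12 = 61; e = 60 − 61 = -1
SSE = 0 + 4 + 4 + 6.25 + 2.25 + 6.25 + 0.25 + 4 + 1 = 28

SSE = 28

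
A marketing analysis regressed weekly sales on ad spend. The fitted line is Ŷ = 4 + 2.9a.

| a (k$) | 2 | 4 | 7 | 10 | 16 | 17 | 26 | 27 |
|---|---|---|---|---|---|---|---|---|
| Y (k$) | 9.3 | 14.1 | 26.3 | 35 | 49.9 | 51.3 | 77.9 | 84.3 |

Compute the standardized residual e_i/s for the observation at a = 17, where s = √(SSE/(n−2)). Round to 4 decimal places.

-1.0690

a=2: Ŷ = 4 + 2.9·2 = 9.8; e = 9.3 − 9.8 = -0.5
a=4: Ŷ = 4 + 2.9·4 = 15.6; e = 14.1 − 15.6 = -1.5
a=7: Ŷ = 4 + 2.9·7 = 24.3; e = 26.3 − 24.3 = 2
a=10: Ŷ = 4 + 2.9·10 = 33; e = 35 − 33 = 2
a=16: Ŷ = 4 + 2.9·16 = 50.4; e = 49.9 − 50.4 = -0.5
a=17: Ŷ = 4 + 2.9·17 = 53.3; e = 51.3 − 53.3 = -2
a=26: Ŷ = 4 + 2.9·26 = 79.4; e = 77.9 − 79.4 = -1.5
a=27: Ŷ = 4 + 2.9·27 = 82.3; e = 84.3 − 82.3 = 2
SSE = 0.25 + 2.25 + 4 + 4 + 0.25 + 4 + 2.25 + 4 = 21
s = √(21/6) = 1.87083
e/s = -2 / 1.87083 = -1.0690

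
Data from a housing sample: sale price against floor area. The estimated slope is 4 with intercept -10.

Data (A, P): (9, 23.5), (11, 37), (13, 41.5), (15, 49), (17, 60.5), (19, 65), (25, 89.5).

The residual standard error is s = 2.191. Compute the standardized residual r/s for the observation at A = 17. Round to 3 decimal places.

1.141

P̂ = -10 + 4·17 = 58
r = 60.5 − 58 = 2.5
r/s = 2.5 / 2.191 = 1.141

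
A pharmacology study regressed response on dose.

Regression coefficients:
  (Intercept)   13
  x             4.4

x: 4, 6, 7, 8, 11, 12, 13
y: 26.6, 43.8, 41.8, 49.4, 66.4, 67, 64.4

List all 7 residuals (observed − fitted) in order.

x=4: ŷ = 13 + 4.4·4 = 30.6; r = 26.6 − 30.6 = -4
x=6: ŷ = 13 + 4.4·6 = 39.4; r = 43.8 − 39.4 = 4.4
x=7: ŷ = 13 + 4.4·7 = 43.8; r = 41.8 − 43.8 = -2
x=8: ŷ = 13 + 4.4·8 = 48.2; r = 49.4 − 48.2 = 1.2
x=11: ŷ = 13 + 4.4·11 = 61.4; r = 66.4 − 61.4 = 5
x=12: ŷ = 13 + 4.4·12 = 65.8; r = 67 − 65.8 = 1.2
x=13: ŷ = 13 + 4.4·13 = 70.2; r = 64.4 − 70.2 = -5.8

-4, 4.4, -2, 1.2, 5, 1.2, -5.8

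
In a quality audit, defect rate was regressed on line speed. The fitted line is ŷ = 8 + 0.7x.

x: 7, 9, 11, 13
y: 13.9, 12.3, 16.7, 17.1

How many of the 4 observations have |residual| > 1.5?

1

x=7: ŷ = 8 + 0.7·7 = 12.9; e = 13.9 − 12.9 = 1
x=9: ŷ = 8 + 0.7·9 = 14.3; e = 12.3 − 14.3 = -2
x=11: ŷ = 8 + 0.7·11 = 15.7; e = 16.7 − 15.7 = 1
x=13: ŷ = 8 + 0.7·13 = 17.1; e = 17.1 − 17.1 = 0
|e| > 1.5: x=9 (|e|=2) → 1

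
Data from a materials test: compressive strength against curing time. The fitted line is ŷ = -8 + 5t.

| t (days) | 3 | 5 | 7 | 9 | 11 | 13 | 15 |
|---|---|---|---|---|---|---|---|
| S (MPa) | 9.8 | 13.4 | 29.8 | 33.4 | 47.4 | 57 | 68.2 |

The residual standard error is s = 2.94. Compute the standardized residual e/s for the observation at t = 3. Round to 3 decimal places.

0.952

ŷ = -8 + 5·3 = 7
e = 9.8 − 7 = 2.8
e/s = 2.8 / 2.94 = 0.952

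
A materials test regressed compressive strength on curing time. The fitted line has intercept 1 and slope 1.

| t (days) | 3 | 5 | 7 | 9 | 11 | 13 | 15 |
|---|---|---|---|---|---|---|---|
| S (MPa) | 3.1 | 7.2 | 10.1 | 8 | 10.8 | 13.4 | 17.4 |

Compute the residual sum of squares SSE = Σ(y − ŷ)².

t=3: Ŝ = 1 + 3 = 4; e = 3.1 − 4 = -0.9
t=5: Ŝ = 1 + 5 = 6; e = 7.2 − 6 = 1.2
t=7: Ŝ = 1 + 7 = 8; e = 10.1 − 8 = 2.1
t=9: Ŝ = 1 + 9 = 10; e = 8 − 10 = -2
t=11: Ŝ = 1 + 11 = 12; e = 10.8 − 12 = -1.2
t=13: Ŝ = 1 + 13 = 14; e = 13.4 − 14 = -0.6
t=15: Ŝ = 1 + 15 = 16; e = 17.4 − 16 = 1.4
SSE = 0.81 + 1.44 + 4.41 + 4 + 1.44 + 0.36 + 1.96 = 14.42

SSE = 14.42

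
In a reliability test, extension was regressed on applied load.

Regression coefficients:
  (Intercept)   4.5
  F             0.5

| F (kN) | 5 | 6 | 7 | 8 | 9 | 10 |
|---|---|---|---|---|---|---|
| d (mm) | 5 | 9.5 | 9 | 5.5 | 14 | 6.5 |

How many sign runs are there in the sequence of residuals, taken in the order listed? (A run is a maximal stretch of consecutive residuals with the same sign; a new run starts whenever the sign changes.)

5 runs

F=5: d̂ = 4.5 + 0.5·5 = 7; e = 5 − 7 = -2
F=6: d̂ = 4.5 + 0.5·6 = 7.5; e = 9.5 − 7.5 = 2
F=7: d̂ = 4.5 + 0.5·7 = 8; e = 9 − 8 = 1
F=8: d̂ = 4.5 + 0.5·8 = 8.5; e = 5.5 − 8.5 = -3
F=9: d̂ = 4.5 + 0.5·9 = 9; e = 14 − 9 = 5
F=10: d̂ = 4.5 + 0.5·10 = 9.5; e = 6.5 − 9.5 = -3
Signs: − + + − + −
Runs: −×1, +×2, −×1, +×1, −×1 → 5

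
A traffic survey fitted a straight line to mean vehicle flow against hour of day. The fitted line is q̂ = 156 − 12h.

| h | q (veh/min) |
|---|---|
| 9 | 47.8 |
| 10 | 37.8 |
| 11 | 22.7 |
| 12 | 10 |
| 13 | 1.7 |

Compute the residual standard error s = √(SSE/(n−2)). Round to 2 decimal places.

s = 1.99

h=9: q̂ = 156 − 12·9 = 48; e = 47.8 − 48 = -0.2
h=10: q̂ = 156 − 12·10 = 36; e = 37.8 − 36 = 1.8
h=11: q̂ = 156 − 12·11 = 24; e = 22.7 − 24 = -1.3
h=12: q̂ = 156 − 12·12 = 12; e = 10 − 12 = -2
h=13: q̂ = 156 − 12·13 = 0; e = 1.7 − 0 = 1.7
SSE = 0.04 + 3.24 + 1.69 + 4 + 2.89 = 11.86
s = √(11.86/3) = √3.95333 ≈ 1.99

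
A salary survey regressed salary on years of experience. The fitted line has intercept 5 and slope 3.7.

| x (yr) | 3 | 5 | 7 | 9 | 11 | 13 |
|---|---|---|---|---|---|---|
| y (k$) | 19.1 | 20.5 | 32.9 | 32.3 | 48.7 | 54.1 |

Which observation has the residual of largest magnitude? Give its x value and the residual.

x = 9, e = -6

x=3: ŷ = 5 + 3.7·3 = 16.1; e = 19.1 − 16.1 = 3
x=5: ŷ = 5 + 3.7·5 = 23.5; e = 20.5 − 23.5 = -3
x=7: ŷ = 5 + 3.7·7 = 30.9; e = 32.9 − 30.9 = 2
x=9: ŷ = 5 + 3.7·9 = 38.3; e = 32.3 − 38.3 = -6
x=11: ŷ = 5 + 3.7·11 = 45.7; e = 48.7 − 45.7 = 3
x=13: ŷ = 5 + 3.7·13 = 53.1; e = 54.1 − 53.1 = 1
Largest |e| is 6 at x = 9, residual -6.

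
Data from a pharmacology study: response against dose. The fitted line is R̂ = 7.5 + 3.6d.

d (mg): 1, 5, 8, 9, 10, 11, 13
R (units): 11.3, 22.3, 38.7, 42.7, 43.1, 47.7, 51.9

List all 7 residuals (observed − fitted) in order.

d=1: R̂ = 7.5 + 3.6·1 = 11.1; e = 11.3 − 11.1 = 0.2
d=5: R̂ = 7.5 + 3.6·5 = 25.5; e = 22.3 − 25.5 = -3.2
d=8: R̂ = 7.5 + 3.6·8 = 36.3; e = 38.7 − 36.3 = 2.4
d=9: R̂ = 7.5 + 3.6·9 = 39.9; e = 42.7 − 39.9 = 2.8
d=10: R̂ = 7.5 + 3.6·10 = 43.5; e = 43.1 − 43.5 = -0.4
d=11: R̂ = 7.5 + 3.6·11 = 47.1; e = 47.7 − 47.1 = 0.6
d=13: R̂ = 7.5 + 3.6·13 = 54.3; e = 51.9 − 54.3 = -2.4

0.2, -3.2, 2.4, 2.8, -0.4, 0.6, -2.4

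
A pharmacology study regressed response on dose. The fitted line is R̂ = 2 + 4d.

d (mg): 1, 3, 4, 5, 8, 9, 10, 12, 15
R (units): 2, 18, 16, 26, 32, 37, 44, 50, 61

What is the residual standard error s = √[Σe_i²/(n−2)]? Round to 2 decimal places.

s = 2.98

d=1: R̂ = 2 + 4·1 = 6; e = 2 − 6 = -4
d=3: R̂ = 2 + 4·3 = 14; e = 18 − 14 = 4
d=4: R̂ = 2 + 4·4 = 18; e = 16 − 18 = -2
d=5: R̂ = 2 + 4·5 = 22; e = 26 − 22 = 4
d=8: R̂ = 2 + 4·8 = 34; e = 32 − 34 = -2
d=9: R̂ = 2 + 4·9 = 38; e = 37 − 38 = -1
d=10: R̂ = 2 + 4·10 = 42; e = 44 − 42 = 2
d=12: R̂ = 2 + 4·12 = 50; e = 50 − 50 = 0
d=15: R̂ = 2 + 4·15 = 62; e = 61 − 62 = -1
SSE = 16 + 16 + 4 + 16 + 4 + 1 + 4 + 0 + 1 = 62
s = √(62/7) = √8.85714 ≈ 2.98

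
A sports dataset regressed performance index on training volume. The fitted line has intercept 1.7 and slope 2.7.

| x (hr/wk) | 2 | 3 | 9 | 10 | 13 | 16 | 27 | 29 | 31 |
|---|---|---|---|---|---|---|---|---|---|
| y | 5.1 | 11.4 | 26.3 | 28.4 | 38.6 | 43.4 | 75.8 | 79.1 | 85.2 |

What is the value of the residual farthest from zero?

x=2: ŷ = 1.7 + 2.7·2 = 7.1; r = 5.1 − 7.1 = -2
x=3: ŷ = 1.7 + 2.7·3 = 9.8; r = 11.4 − 9.8 = 1.6
x=9: ŷ = 1.7 + 2.7·9 = 26; r = 26.3 − 26 = 0.3
x=10: ŷ = 1.7 + 2.7·10 = 28.7; r = 28.4 − 28.7 = -0.3
x=13: ŷ = 1.7 + 2.7·13 = 36.8; r = 38.6 − 36.8 = 1.8
x=16: ŷ = 1.7 + 2.7·16 = 44.9; r = 43.4 − 44.9 = -1.5
x=27: ŷ = 1.7 + 2.7·27 = 74.6; r = 75.8 − 74.6 = 1.2
x=29: ŷ = 1.7 + 2.7·29 = 80; r = 79.1 − 80 = -0.9
x=31: ŷ = 1.7 + 2.7·31 = 85.4; r = 85.2 − 85.4 = -0.2
Largest |r| is 2 at x = 2, residual -2.

r = -2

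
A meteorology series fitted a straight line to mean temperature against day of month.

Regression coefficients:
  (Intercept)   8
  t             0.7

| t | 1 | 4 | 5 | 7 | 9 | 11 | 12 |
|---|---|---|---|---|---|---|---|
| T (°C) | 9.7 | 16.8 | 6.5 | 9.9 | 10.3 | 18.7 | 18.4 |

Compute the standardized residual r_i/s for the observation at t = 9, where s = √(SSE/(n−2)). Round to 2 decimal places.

-0.89

t=1: T̂ = 8 + 0.7·1 = 8.7; r = 9.7 − 8.7 = 1
t=4: T̂ = 8 + 0.7·4 = 10.8; r = 16.8 − 10.8 = 6
t=5: T̂ = 8 + 0.7·5 = 11.5; r = 6.5 − 11.5 = -5
t=7: T̂ = 8 + 0.7·7 = 12.9; r = 9.9 − 12.9 = -3
t=9: T̂ = 8 + 0.7·9 = 14.3; r = 10.3 − 14.3 = -4
t=11: T̂ = 8 + 0.7·11 = 15.7; r = 18.7 − 15.7 = 3
t=12: T̂ = 8 + 0.7·12 = 16.4; r = 18.4 − 16.4 = 2
SSE = 1 + 36 + 25 + 9 + 16 + 9 + 4 = 100
s = √(100/5) = 4.47214
r/s = -4 / 4.47214 = -0.89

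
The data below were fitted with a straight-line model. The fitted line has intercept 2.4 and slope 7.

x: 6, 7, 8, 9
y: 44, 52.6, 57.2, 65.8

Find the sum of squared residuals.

SSE = 3.2

x=6: ŷ = 2.4 + 7·6 = 44.4; r = 44 − 44.4 = -0.4
x=7: ŷ = 2.4 + 7·7 = 51.4; r = 52.6 − 51.4 = 1.2
x=8: ŷ = 2.4 + 7·8 = 58.4; r = 57.2 − 58.4 = -1.2
x=9: ŷ = 2.4 + 7·9 = 65.4; r = 65.8 − 65.4 = 0.4
SSE = 0.16 + 1.44 + 1.44 + 0.16 = 3.2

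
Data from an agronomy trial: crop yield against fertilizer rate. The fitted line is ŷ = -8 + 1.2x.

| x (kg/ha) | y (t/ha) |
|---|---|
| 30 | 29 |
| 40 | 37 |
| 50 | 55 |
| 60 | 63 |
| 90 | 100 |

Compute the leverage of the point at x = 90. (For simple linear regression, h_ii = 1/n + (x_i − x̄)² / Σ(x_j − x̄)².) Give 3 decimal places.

x̄ = (30 + 40 + 50 + 60 + 90)/5 = 54
Σ(x − x̄)² = 576 + 196 + 16 + 36 + 1296 = 2120
h = 1/5 + (36)²/2120 = 0.2 + 0.611321 = 0.811

h = 0.811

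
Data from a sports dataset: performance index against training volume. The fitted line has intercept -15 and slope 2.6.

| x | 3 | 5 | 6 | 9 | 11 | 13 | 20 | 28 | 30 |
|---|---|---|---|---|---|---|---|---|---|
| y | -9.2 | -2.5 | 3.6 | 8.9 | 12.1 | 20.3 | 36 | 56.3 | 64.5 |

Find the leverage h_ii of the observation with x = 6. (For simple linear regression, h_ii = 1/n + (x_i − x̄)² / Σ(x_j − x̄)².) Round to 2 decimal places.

x̄ = (3 + 5 + 6 + 9 + 11 + 13 + 20 + 28 + 30)/9 = 13.8889
Σ(x − x̄)² = 118.568 + 79.0123 + 62.2346 + 23.9012 + 8.34568 + 0.790123 + 37.3457 + 199.123 + 259.568 = 788.889
h = 1/9 + (-7.88889)²/788.889 = 0.111111 + 0.0788889 = 0.19

h = 0.19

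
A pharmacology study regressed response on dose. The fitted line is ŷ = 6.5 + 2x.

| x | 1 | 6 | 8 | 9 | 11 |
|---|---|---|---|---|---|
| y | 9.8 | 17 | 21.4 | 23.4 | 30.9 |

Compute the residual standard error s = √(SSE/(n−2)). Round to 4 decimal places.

s = 2.0100

x=1: ŷ = 6.5 + 2·1 = 8.5; r = 9.8 − 8.5 = 1.3
x=6: ŷ = 6.5 + 2·6 = 18.5; r = 17 − 18.5 = -1.5
x=8: ŷ = 6.5 + 2·8 = 22.5; r = 21.4 − 22.5 = -1.1
x=9: ŷ = 6.5 + 2·9 = 24.5; r = 23.4 − 24.5 = -1.1
x=11: ŷ = 6.5 + 2·11 = 28.5; r = 30.9 − 28.5 = 2.4
SSE = 1.69 + 2.25 + 1.21 + 1.21 + 5.76 = 12.12
s = √(12.12/3) = √4.04 ≈ 2.0100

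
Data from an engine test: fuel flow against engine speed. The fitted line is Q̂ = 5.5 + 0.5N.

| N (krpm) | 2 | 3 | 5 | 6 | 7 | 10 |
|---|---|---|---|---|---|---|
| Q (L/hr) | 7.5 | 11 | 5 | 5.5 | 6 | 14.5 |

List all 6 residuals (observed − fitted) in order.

N=2: Q̂ = 5.5 + 0.5·2 = 6.5; e = 7.5 − 6.5 = 1
N=3: Q̂ = 5.5 + 0.5·3 = 7; e = 11 − 7 = 4
N=5: Q̂ = 5.5 + 0.5·5 = 8; e = 5 − 8 = -3
N=6: Q̂ = 5.5 + 0.5·6 = 8.5; e = 5.5 − 8.5 = -3
N=7: Q̂ = 5.5 + 0.5·7 = 9; e = 6 − 9 = -3
N=10: Q̂ = 5.5 + 0.5·10 = 10.5; e = 14.5 − 10.5 = 4

1, 4, -3, -3, -3, 4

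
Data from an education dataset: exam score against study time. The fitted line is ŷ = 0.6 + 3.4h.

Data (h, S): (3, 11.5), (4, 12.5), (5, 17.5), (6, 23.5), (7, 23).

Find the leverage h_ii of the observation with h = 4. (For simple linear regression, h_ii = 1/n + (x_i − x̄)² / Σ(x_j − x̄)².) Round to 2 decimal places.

h̄ = (3 + 4 + 5 + 6 + 7)/5 = 5
Σ(h − h̄)² = 4 + 1 + 0 + 1 + 4 = 10
h = 1/5 + (-1)²/10 = 0.2 + 0.1 = 0.30

h = 0.30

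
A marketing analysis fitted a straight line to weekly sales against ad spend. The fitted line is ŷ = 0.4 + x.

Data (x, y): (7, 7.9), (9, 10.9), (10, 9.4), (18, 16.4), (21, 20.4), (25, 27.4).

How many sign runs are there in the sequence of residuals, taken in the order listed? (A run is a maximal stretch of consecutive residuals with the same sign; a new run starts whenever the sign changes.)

3 runs

x=7: ŷ = 0.4 + 7 = 7.4; e = 7.9 − 7.4 = 0.5
x=9: ŷ = 0.4 + 9 = 9.4; e = 10.9 − 9.4 = 1.5
x=10: ŷ = 0.4 + 10 = 10.4; e = 9.4 − 10.4 = -1
x=18: ŷ = 0.4 + 18 = 18.4; e = 16.4 − 18.4 = -2
x=21: ŷ = 0.4 + 21 = 21.4; e = 20.4 − 21.4 = -1
x=25: ŷ = 0.4 + 25 = 25.4; e = 27.4 − 25.4 = 2
Signs: + + − − − +
Runs: +×2, −×3, +×1 → 3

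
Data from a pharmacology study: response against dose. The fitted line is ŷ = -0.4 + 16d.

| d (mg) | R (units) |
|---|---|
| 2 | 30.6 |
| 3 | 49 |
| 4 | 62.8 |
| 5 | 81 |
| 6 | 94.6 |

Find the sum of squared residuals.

d=2: ŷ = -0.4 + 16·2 = 31.6; e = 30.6 − 31.6 = -1
d=3: ŷ = -0.4 + 16·3 = 47.6; e = 49 − 47.6 = 1.4
d=4: ŷ = -0.4 + 16·4 = 63.6; e = 62.8 − 63.6 = -0.8
d=5: ŷ = -0.4 + 16·5 = 79.6; e = 81 − 79.6 = 1.4
d=6: ŷ = -0.4 + 16·6 = 95.6; e = 94.6 − 95.6 = -1
SSE = 1 + 1.96 + 0.64 + 1.96 + 1 = 6.56

SSE = 6.56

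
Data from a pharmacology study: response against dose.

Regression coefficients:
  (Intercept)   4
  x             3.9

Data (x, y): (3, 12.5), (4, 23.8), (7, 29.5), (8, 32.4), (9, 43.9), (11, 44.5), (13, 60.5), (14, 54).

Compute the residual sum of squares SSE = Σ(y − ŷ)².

SSE = 122.56

x=3: ŷ = 4 + 3.9·3 = 15.7; r = 12.5 − 15.7 = -3.2
x=4: ŷ = 4 + 3.9·4 = 19.6; r = 23.8 − 19.6 = 4.2
x=7: ŷ = 4 + 3.9·7 = 31.3; r = 29.5 − 31.3 = -1.8
x=8: ŷ = 4 + 3.9·8 = 35.2; r = 32.4 − 35.2 = -2.8
x=9: ŷ = 4 + 3.9·9 = 39.1; r = 43.9 − 39.1 = 4.8
x=11: ŷ = 4 + 3.9·11 = 46.9; r = 44.5 − 46.9 = -2.4
x=13: ŷ = 4 + 3.9·13 = 54.7; r = 60.5 − 54.7 = 5.8
x=14: ŷ = 4 + 3.9·14 = 58.6; r = 54 − 58.6 = -4.6
SSE = 10.24 + 17.64 + 3.24 + 7.84 + 23.04 + 5.76 + 33.64 + 21.16 = 122.56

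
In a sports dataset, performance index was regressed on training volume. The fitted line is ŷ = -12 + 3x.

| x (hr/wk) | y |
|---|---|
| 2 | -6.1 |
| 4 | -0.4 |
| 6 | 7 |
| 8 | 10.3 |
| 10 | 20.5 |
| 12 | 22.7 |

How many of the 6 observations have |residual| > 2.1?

x=2: ŷ = -12 + 3·2 = -6; e = -6.1 − (-6) = -0.1
x=4: ŷ = -12 + 3·4 = 0; e = -0.4 − 0 = -0.4
x=6: ŷ = -12 + 3·6 = 6; e = 7 − 6 = 1
x=8: ŷ = -12 + 3·8 = 12; e = 10.3 − 12 = -1.7
x=10: ŷ = -12 + 3·10 = 18; e = 20.5 − 18 = 2.5
x=12: ŷ = -12 + 3·12 = 24; e = 22.7 − 24 = -1.3
|e| > 2.1: x=10 (|e|=2.5) → 1

1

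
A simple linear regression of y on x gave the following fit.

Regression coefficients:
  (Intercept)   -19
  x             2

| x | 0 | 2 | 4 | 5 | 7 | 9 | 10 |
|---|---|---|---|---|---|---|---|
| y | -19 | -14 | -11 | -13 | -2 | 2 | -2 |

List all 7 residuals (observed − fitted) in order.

0, 1, 0, -4, 3, 3, -3

x=0: ŷ = -19 + 2·0 = -19; e = -19 − (-19) = 0
x=2: ŷ = -19 + 2·2 = -15; e = -14 − (-15) = 1
x=4: ŷ = -19 + 2·4 = -11; e = -11 − (-11) = 0
x=5: ŷ = -19 + 2·5 = -9; e = -13 − (-9) = -4
x=7: ŷ = -19 + 2·7 = -5; e = -2 − (-5) = 3
x=9: ŷ = -19 + 2·9 = -1; e = 2 − (-1) = 3
x=10: ŷ = -19 + 2·10 = 1; e = -2 − 1 = -3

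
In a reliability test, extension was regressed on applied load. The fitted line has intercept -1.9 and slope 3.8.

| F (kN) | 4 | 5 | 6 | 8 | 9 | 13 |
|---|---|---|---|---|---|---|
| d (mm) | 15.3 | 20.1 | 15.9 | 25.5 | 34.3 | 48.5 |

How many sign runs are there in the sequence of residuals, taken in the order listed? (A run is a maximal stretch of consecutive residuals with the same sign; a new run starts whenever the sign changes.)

F=4: ŷ = -1.9 + 3.8·4 = 13.3; e = 15.3 − 13.3 = 2
F=5: ŷ = -1.9 + 3.8·5 = 17.1; e = 20.1 − 17.1 = 3
F=6: ŷ = -1.9 + 3.8·6 = 20.9; e = 15.9 − 20.9 = -5
F=8: ŷ = -1.9 + 3.8·8 = 28.5; e = 25.5 − 28.5 = -3
F=9: ŷ = -1.9 + 3.8·9 = 32.3; e = 34.3 − 32.3 = 2
F=13: ŷ = -1.9 + 3.8·13 = 47.5; e = 48.5 − 47.5 = 1
Signs: + + − − + +
Runs: +×2, −×2, +×2 → 3

3 runs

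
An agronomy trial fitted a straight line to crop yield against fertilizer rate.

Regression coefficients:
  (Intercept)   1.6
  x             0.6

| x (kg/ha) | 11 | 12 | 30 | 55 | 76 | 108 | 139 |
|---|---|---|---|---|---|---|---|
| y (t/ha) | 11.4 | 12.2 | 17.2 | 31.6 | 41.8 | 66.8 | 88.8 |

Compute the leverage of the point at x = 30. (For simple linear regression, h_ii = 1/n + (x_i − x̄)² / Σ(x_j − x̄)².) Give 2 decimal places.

x̄ = (11 + 12 + 30 + 55 + 76 + 108 + 139)/7 = 61.5714
Σ(x − x̄)² = 2557.47 + 2457.33 + 996.755 + 43.1837 + 208.184 + 2155.61 + 5995.18 = 14413.7
h = 1/7 + (-31.5714)²/14413.7 = 0.142857 + 0.0691532 = 0.21

h = 0.21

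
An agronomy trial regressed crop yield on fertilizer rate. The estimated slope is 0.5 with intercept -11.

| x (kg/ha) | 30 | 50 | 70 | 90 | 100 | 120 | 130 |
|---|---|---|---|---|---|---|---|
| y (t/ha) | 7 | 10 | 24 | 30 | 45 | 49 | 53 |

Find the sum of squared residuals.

x=30: ŷ = -11 + 0.5·30 = 4; e = 7 − 4 = 3
x=50: ŷ = -11 + 0.5·50 = 14; e = 10 − 14 = -4
x=70: ŷ = -11 + 0.5·70 = 24; e = 24 − 24 = 0
x=90: ŷ = -11 + 0.5·90 = 34; e = 30 − 34 = -4
x=100: ŷ = -11 + 0.5·100 = 39; e = 45 − 39 = 6
x=120: ŷ = -11 + 0.5·120 = 49; e = 49 − 49 = 0
x=130: ŷ = -11 + 0.5·130 = 54; e = 53 − 54 = -1
SSE = 9 + 16 + 0 + 16 + 36 + 0 + 1 = 78

SSE = 78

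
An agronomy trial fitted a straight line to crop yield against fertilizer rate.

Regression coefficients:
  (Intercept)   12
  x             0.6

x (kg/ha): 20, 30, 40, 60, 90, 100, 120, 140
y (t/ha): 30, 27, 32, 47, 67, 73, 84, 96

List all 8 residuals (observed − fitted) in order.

6, -3, -4, -1, 1, 1, 0, 0

x=20: ŷ = 12 + 0.6·20 = 24; r = 30 − 24 = 6
x=30: ŷ = 12 + 0.6·30 = 30; r = 27 − 30 = -3
x=40: ŷ = 12 + 0.6·40 = 36; r = 32 − 36 = -4
x=60: ŷ = 12 + 0.6·60 = 48; r = 47 − 48 = -1
x=90: ŷ = 12 + 0.6·90 = 66; r = 67 − 66 = 1
x=100: ŷ = 12 + 0.6·100 = 72; r = 73 − 72 = 1
x=120: ŷ = 12 + 0.6·120 = 84; r = 84 − 84 = 0
x=140: ŷ = 12 + 0.6·140 = 96; r = 96 − 96 = 0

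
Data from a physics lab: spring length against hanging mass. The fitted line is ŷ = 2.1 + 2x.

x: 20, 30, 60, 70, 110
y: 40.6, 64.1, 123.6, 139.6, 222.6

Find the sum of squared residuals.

SSE = 15

x=20: ŷ = 2.1 + 2·20 = 42.1; r = 40.6 − 42.1 = -1.5
x=30: ŷ = 2.1 + 2·30 = 62.1; r = 64.1 − 62.1 = 2
x=60: ŷ = 2.1 + 2·60 = 122.1; r = 123.6 − 122.1 = 1.5
x=70: ŷ = 2.1 + 2·70 = 142.1; r = 139.6 − 142.1 = -2.5
x=110: ŷ = 2.1 + 2·110 = 222.1; r = 222.6 − 222.1 = 0.5
SSE = 2.25 + 4 + 2.25 + 6.25 + 0.25 = 15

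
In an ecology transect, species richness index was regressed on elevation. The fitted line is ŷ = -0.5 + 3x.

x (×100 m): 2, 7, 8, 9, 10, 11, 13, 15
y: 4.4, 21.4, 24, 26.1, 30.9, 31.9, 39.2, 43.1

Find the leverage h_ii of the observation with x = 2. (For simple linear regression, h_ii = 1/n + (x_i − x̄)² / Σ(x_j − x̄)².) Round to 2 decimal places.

x̄ = (2 + 7 + 8 + 9 + 10 + 11 + 13 + 15)/8 = 9.375
Σ(x − x̄)² = 54.3906 + 5.64062 + 1.89062 + 0.140625 + 0.390625 + 2.64062 + 13.1406 + 31.6406 = 109.875
h = 1/8 + (-7.375)²/109.875 = 0.125 + 0.495023 = 0.62

h = 0.62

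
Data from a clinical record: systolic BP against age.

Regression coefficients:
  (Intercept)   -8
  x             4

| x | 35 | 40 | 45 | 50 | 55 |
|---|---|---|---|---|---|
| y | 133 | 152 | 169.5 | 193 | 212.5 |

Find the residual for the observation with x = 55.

ŷ = -8 + 4·55 = 212
e = 212.5 − 212 = 0.5

e = 0.5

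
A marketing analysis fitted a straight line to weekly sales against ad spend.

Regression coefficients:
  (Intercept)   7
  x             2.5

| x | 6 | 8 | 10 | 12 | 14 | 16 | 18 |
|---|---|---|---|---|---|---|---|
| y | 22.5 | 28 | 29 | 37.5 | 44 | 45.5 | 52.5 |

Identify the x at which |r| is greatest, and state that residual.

x=6: ŷ = 7 + 2.5·6 = 22; r = 22.5 − 22 = 0.5
x=8: ŷ = 7 + 2.5·8 = 27; r = 28 − 27 = 1
x=10: ŷ = 7 + 2.5·10 = 32; r = 29 − 32 = -3
x=12: ŷ = 7 + 2.5·12 = 37; r = 37.5 − 37 = 0.5
x=14: ŷ = 7 + 2.5·14 = 42; r = 44 − 42 = 2
x=16: ŷ = 7 + 2.5·16 = 47; r = 45.5 − 47 = -1.5
x=18: ŷ = 7 + 2.5·18 = 52; r = 52.5 − 52 = 0.5
Largest |r| is 3 at x = 10, residual -3.

x = 10, r = -3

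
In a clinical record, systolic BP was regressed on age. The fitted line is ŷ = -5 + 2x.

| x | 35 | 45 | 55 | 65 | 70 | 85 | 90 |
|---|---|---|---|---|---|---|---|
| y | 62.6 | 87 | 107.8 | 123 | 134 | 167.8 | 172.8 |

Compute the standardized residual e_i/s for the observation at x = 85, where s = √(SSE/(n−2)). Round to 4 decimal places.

x=35: ŷ = -5 + 2·35 = 65; e = 62.6 − 65 = -2.4
x=45: ŷ = -5 + 2·45 = 85; e = 87 − 85 = 2
x=55: ŷ = -5 + 2·55 = 105; e = 107.8 − 105 = 2.8
x=65: ŷ = -5 + 2·65 = 125; e = 123 − 125 = -2
x=70: ŷ = -5 + 2·70 = 135; e = 134 − 135 = -1
x=85: ŷ = -5 + 2·85 = 165; e = 167.8 − 165 = 2.8
x=90: ŷ = -5 + 2·90 = 175; e = 172.8 − 175 = -2.2
SSE = 5.76 + 4 + 7.84 + 4 + 1 + 7.84 + 4.84 = 35.28
s = √(35.28/5) = 2.65631
e/s = 2.8 / 2.65631 = 1.0541

1.0541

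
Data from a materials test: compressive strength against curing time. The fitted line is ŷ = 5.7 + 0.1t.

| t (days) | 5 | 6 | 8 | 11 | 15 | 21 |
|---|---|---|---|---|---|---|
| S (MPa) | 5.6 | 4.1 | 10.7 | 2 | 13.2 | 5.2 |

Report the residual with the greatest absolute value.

r = 6

t=5: ŷ = 5.7 + 0.1·5 = 6.2; r = 5.6 − 6.2 = -0.6
t=6: ŷ = 5.7 + 0.1·6 = 6.3; r = 4.1 − 6.3 = -2.2
t=8: ŷ = 5.7 + 0.1·8 = 6.5; r = 10.7 − 6.5 = 4.2
t=11: ŷ = 5.7 + 0.1·11 = 6.8; r = 2 − 6.8 = -4.8
t=15: ŷ = 5.7 + 0.1·15 = 7.2; r = 13.2 − 7.2 = 6
t=21: ŷ = 5.7 + 0.1·21 = 7.8; r = 5.2 − 7.8 = -2.6
Largest |r| is 6 at t = 15, residual 6.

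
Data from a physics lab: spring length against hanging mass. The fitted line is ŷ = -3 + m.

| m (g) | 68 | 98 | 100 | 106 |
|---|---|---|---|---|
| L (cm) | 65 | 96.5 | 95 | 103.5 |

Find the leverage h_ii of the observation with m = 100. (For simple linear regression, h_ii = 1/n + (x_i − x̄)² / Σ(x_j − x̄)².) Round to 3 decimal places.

h = 0.306

m̄ = (68 + 98 + 100 + 106)/4 = 93
Σ(m − m̄)² = 625 + 25 + 49 + 169 = 868
h = 1/4 + (7)²/868 = 0.25 + 0.0564516 = 0.306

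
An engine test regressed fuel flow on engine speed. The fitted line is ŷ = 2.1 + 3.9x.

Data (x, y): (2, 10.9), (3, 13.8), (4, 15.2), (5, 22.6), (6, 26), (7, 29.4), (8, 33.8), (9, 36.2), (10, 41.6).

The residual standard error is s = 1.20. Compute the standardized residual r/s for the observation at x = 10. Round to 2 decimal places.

ŷ = 2.1 + 3.9·10 = 41.1
r = 41.6 − 41.1 = 0.5
r/s = 0.5 / 1.20 = 0.42

0.42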